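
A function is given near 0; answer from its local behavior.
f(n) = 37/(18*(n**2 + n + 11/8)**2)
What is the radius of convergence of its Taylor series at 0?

Denominator factor (n**2 + n + 11/8)^2: discriminant -9/2, complex-conjugate roots (-1/2) + ((3/4)*sqrt(2))*i and (-1/2) - ((3/4)*sqrt(2))*i; poles of order 2, moduli (1/4)*sqrt(22) and (1/4)*sqrt(22).
The radius of convergence is the smallest modulus among the singular points: (1/4)*sqrt(22).

The radius of convergence is (1/4)*sqrt(22).


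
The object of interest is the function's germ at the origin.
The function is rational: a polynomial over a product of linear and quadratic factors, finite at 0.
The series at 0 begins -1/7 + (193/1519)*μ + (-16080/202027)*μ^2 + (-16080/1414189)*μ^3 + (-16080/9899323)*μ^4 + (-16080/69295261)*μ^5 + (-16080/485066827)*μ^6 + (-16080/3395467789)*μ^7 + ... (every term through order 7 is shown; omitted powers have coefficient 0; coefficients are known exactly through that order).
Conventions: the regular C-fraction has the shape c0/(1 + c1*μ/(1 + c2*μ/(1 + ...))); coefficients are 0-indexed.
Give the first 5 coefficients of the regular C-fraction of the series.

Taylor coefficients (read off): a_0 = -1/7, a_1 = 193/1519, a_2 = -16080/202027, a_3 = -16080/1414189, a_4 = -16080/9899323.
c0 = a_0 = -1/7. Peel one level at a time: if S = 1 + c*μ/S' with S'(0) = 1, then c is the μ-coefficient of S and S' = c*μ/(S - 1).
S_1 = c0/f = 1 + (193/217)*μ + (29893/127813)*μ^2 + ...; c1 = 193/217.
S_2 = c1*μ/(S_1 - 1) = 1 + (-29893/113677)*μ + (6480240/13446889)*μ^2 + ...; c2 = -29893/113677.
S_3 = c2*μ/(S_2 - 1) = 1 + (200887440/109617631)*μ + (80957638320/16978237531)*μ^2 + ...; c3 = 200887440/109617631.
S_4 = c3*μ/(S_3 - 1) = 1 + (-77779/29893)*μ + ...; c4 = -77779/29893.

The regular C-fraction coefficients are [-1/7, 193/217, -29893/113677, 200887440/109617631, -77779/29893].


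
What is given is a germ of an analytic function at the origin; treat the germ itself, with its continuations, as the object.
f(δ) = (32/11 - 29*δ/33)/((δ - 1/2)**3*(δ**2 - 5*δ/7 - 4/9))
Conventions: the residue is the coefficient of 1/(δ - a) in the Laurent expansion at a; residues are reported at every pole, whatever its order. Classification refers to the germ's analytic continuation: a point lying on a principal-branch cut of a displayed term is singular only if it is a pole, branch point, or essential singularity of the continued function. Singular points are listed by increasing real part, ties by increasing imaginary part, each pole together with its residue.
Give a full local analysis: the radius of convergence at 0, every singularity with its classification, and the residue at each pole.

Radius of convergence at 0: -5/14 + (1/42)*sqrt(1009).
At 5/14 - (1/42)*sqrt(1009): a pole of order 1; residue 125455932/29541809 - (1203160644/29807685281)*sqrt(1009).
At 1/2: a pole of order 3; residue -250911864/29541809.
At 5/14 + (1/42)*sqrt(1009): a pole of order 1; residue 125455932/29541809 + (1203160644/29807685281)*sqrt(1009).


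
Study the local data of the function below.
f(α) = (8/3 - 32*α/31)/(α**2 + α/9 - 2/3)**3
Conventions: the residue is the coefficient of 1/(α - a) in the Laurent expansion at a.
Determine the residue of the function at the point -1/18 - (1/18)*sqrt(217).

The factor α**2 + α/9 - 2/3 splits as (α - a)(α - a') with a = -1/18 - (1/18)*sqrt(217), a' = -1/18 + (1/18)*sqrt(217). At the order-3 pole a set g(α) = (α - a)^3*f(α) = [8/3 - 32*α/31] / (α - a')^3.
Order-3 pole: residue = g''(a)/2; g''(-1/18 - (1/18)*sqrt(217)) = -(59836320/316767703)*sqrt(217), so the residue is -(29918160/316767703)*sqrt(217).

The residue is -(29918160/316767703)*sqrt(217).


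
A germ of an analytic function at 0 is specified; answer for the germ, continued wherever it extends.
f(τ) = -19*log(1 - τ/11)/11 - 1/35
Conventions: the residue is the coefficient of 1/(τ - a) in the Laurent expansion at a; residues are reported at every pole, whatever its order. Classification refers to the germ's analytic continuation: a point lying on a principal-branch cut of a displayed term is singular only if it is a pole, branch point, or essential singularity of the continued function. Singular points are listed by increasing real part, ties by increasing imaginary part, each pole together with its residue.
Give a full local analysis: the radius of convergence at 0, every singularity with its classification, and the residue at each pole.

Branch term (-19/11)*log(1 - τ/(11)): its argument vanishes at τ = 11, a logarithmic branch point, modulus 11.
The radius of convergence is the smallest modulus among the singular points: 11.

Radius of convergence at 0: 11.
At 11: a logarithmic branch point.


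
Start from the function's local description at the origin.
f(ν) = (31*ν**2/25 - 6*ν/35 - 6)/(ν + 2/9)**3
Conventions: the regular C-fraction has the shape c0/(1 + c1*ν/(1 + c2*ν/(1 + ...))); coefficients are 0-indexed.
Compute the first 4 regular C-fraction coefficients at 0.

The regular C-fraction coefficients are [-2187/4, 943/70, -178081/39606, 37463267786/12594778725].

Taylor coefficients (expand at 0): a_0 = -2187/4, a_1 = 2062341/280, a_2 = -92548737/1400, a_3 = 346361751/700.
c0 = a_0 = -2187/4. Peel one level at a time: if S = 1 + c*ν/S' with S'(0) = 1, then c is the ν-coefficient of S and S' = c*ν/(S - 1).
S_1 = c0/f = 1 + (943/70)*ν + (178081/2940)*ν^2 + ...; c1 = 943/70.
S_2 = c1*ν/(S_1 - 1) = 1 + (-178081/39606)*ν + (2675947699/200081025)*ν^2 + ...; c2 = -178081/39606.
S_3 = c2*ν/(S_2 - 1) = 1 + (37463267786/12594778725)*ν + ...; c3 = 37463267786/12594778725.


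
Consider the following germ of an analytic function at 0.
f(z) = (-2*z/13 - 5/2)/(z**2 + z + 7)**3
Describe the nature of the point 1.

Denominator factors: z**2 + z + 7 = 9 at z = 1 — none vanishes.
So the germ continues analytically to 1.

The point is a regular point.


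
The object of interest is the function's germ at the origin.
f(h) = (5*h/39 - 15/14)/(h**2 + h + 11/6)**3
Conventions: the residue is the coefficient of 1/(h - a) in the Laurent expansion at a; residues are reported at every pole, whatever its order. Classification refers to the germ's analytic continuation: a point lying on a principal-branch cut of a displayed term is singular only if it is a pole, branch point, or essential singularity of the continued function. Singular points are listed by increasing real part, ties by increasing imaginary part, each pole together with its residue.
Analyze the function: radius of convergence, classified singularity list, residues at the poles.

Radius of convergence at 0: (1/6)*sqrt(66).
At (-1/2) - ((1/6)*sqrt(57))*i: a pole of order 3; residue -((5580/624169)*sqrt(57))*i.
At (-1/2) + ((1/6)*sqrt(57))*i: a pole of order 3; residue ((5580/624169)*sqrt(57))*i.

Denominator factor (h**2 + h + 11/6)^3: discriminant -19/3, complex-conjugate roots (-1/2) + ((1/6)*sqrt(57))*i and (-1/2) - ((1/6)*sqrt(57))*i; poles of order 3, moduli (1/6)*sqrt(66) and (1/6)*sqrt(66).
The radius of convergence is the smallest modulus among the singular points: (1/6)*sqrt(66).
The factor h**2 + h + 11/6 splits as (h - a)(h - a') with a = (-1/2) - ((1/6)*sqrt(57))*i, a' = (-1/2) + ((1/6)*sqrt(57))*i. At the order-3 pole a set g(h) = (h - a)^3*f(h) = [5*h/39 - 15/14] / (h - a')^3.
Order-3 pole: residue = g''(a)/2; g''((-1/2) - ((1/6)*sqrt(57))*i) = -((11160/624169)*sqrt(57))*i, so the residue is -((5580/624169)*sqrt(57))*i.
The factor h**2 + h + 11/6 splits as (h - a)(h - a') with a = (-1/2) + ((1/6)*sqrt(57))*i, a' = (-1/2) - ((1/6)*sqrt(57))*i. At the order-3 pole a set g(h) = (h - a)^3*f(h) = [5*h/39 - 15/14] / (h - a')^3.
Order-3 pole: residue = g''(a)/2; g''((-1/2) + ((1/6)*sqrt(57))*i) = ((11160/624169)*sqrt(57))*i, so the residue is ((5580/624169)*sqrt(57))*i.
List the singular points by increasing real part (a conjugate pair: the negative imaginary part first).


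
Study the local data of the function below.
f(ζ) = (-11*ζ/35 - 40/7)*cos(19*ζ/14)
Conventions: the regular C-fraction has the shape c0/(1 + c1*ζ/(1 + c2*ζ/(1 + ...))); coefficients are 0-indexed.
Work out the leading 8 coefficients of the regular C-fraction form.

The regular C-fraction coefficients are [-40/7, -11/200, 1810929/107800, -9025/539, -496375/10865574, -10123157/1086557400, 201579992323/99206938600, -1961236107/992069386].

Taylor coefficients (expand at 0): a_0 = -40/7, a_1 = -11/35, a_2 = 1805/343, a_3 = 3971/13720, a_4 = -651605/806736, a_5 = -1433531/32269440, a_6 = 47045881/948721536, a_7 = 517504691/189744307200.
c0 = a_0 = -40/7. Peel one level at a time: if S = 1 + c*ζ/S' with S'(0) = 1, then c is the ζ-coefficient of S and S' = c*ζ/(S - 1).
S_1 = c0/f = 1 + (-11/200)*ζ + (1810929/1960000)*ζ^2 + ...; c1 = -11/200.
S_2 = c1*ζ/(S_1 - 1) = 1 + (1810929/107800)*ζ + (653745369/2324168)*ζ^2 + ...; c2 = 1810929/107800.
S_3 = c2*ζ/(S_2 - 1) = 1 + (-9025/539)*ζ + (-407253125/532413126)*ζ^2 + ...; c3 = -9025/539.
S_4 = c3*ζ/(S_3 - 1) = 1 + (-496375/10865574)*ζ + (-200995282235/472242793397904)*ζ^2 + ...; c4 = -496375/10865574.
S_5 = c4*ζ/(S_4 - 1) = 1 + (-10123157/1086557400)*ζ + (201579992323/10648262520000)*ζ^2 + ...; c5 = -10123157/1086557400.
S_6 = c5*ζ/(S_5 - 1) = 1 + (201579992323/99206938600)*ζ + (395345959392650406561/98420166663841699600)*ζ^2 + ...; c6 = 201579992323/99206938600.
S_7 = c6*ζ/(S_6 - 1) = 1 + (-1961236107/992069386)*ζ + ...; c7 = -1961236107/992069386.


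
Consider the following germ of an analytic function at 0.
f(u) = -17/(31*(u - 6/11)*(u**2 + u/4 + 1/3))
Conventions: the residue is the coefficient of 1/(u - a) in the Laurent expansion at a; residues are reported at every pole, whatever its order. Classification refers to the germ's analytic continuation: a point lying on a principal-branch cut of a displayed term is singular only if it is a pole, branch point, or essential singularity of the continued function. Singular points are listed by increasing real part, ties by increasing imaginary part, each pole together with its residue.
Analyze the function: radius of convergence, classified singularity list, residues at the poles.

Radius of convergence at 0: 6/11.
At (-1/8) - ((1/24)*sqrt(183))*i: a pole of order 1; residue (6171/17267) + ((33099/1053287)*sqrt(183))*i.
At (-1/8) + ((1/24)*sqrt(183))*i: a pole of order 1; residue (6171/17267) - ((33099/1053287)*sqrt(183))*i.
At 6/11: a pole of order 1; residue -12342/17267.

Denominator factor (u - 6/11): pole of order 1 at 6/11, modulus 6/11.
Denominator factor (u**2 + u/4 + 1/3): discriminant -61/48, complex-conjugate roots (-1/8) + ((1/24)*sqrt(183))*i and (-1/8) - ((1/24)*sqrt(183))*i; poles of order 1, moduli (1/3)*sqrt(3) and (1/3)*sqrt(3).
The radius of convergence is the smallest modulus among the singular points: 6/11.
The factor u**2 + u/4 + 1/3 splits as (u - a)(u - a') with a = (-1/8) - ((1/24)*sqrt(183))*i, a' = (-1/8) + ((1/24)*sqrt(183))*i. At the order-1 pole a set g(u) = (u - a)*f(u) = [-17/(31*(u - 6/11))] / (u - a').
Simple pole: residue = g(a) at a = (-1/8) - ((1/24)*sqrt(183))*i, which is (6171/17267) + ((33099/1053287)*sqrt(183))*i.
The factor u**2 + u/4 + 1/3 splits as (u - a)(u - a') with a = (-1/8) + ((1/24)*sqrt(183))*i, a' = (-1/8) - ((1/24)*sqrt(183))*i. At the order-1 pole a set g(u) = (u - a)*f(u) = [-17/(31*(u - 6/11))] / (u - a').
Simple pole: residue = g(a) at a = (-1/8) + ((1/24)*sqrt(183))*i, which is (6171/17267) - ((33099/1053287)*sqrt(183))*i.
At the order-1 pole 6/11 set g(u) = (u - (6/11))*f(u) = -17/(31*(u**2 + u/4 + 1/3)).
Simple pole: residue = g(a) at a = 6/11, which is -12342/17267.
List the singular points by increasing real part (a conjugate pair: the negative imaginary part first).


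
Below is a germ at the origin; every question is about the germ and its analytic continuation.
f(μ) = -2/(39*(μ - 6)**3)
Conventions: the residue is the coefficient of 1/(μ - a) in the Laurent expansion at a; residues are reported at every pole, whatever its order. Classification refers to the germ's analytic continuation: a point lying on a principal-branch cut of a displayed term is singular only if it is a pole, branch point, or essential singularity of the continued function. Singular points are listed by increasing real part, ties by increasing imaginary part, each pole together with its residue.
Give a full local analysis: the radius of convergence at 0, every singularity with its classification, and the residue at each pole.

Denominator factor (μ - 6)^3: pole of order 3 at 6, modulus 6.
The radius of convergence is the smallest modulus among the singular points: 6.
At the order-3 pole 6 set g(μ) = (μ - (6))^3*f(μ) = -2/39.
Order-3 pole: residue = g''(a)/2; g''(6) = 0, so the residue is 0.

Radius of convergence at 0: 6.
At 6: a pole of order 3; residue 0.


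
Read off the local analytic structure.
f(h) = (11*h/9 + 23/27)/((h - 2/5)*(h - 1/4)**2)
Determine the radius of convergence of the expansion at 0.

Denominator factor (h - 2/5): pole of order 1 at 2/5, modulus 2/5.
Denominator factor (h - 1/4)^2: pole of order 2 at 1/4, modulus 1/4.
The radius of convergence is the smallest modulus among the singular points: 1/4.

The radius of convergence is 1/4.


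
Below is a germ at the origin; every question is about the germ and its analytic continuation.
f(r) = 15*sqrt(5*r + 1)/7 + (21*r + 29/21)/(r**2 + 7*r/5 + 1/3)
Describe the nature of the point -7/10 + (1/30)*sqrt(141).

The denominator factor r**2 + 7*r/5 + 1/3 vanishes at -7/10 + (1/30)*sqrt(141) and appears to the power 1; the numerator there equals -2797/210 + (7/10)*sqrt(141), nonzero, and no other factor vanishes.
The branch terms are analytic at this point.
Hence a pole whose order is the multiplicity, 1.

The point is a pole of order 1.


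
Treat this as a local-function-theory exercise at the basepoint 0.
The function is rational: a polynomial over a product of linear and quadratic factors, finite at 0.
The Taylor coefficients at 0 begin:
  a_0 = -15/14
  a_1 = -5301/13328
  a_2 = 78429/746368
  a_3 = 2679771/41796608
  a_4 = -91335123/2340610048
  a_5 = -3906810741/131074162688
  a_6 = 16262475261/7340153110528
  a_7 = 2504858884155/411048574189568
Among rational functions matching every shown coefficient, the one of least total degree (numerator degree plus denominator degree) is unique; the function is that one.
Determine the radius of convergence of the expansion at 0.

No rational of total degree below 4 reproduces all 8 coefficients; solving the [1/3] Pade equations on them gives f(ν) = (10 - 31*ν/17)/((ν - 7/3)*(ν**2 - ν/2 + 4)), whose expansion matches every shown term.
Denominator factor (ν**2 - ν/2 + 4): discriminant -63/4, complex-conjugate roots (1/4) + ((3/4)*sqrt(7))*i and (1/4) - ((3/4)*sqrt(7))*i; poles of order 1, moduli 2 and 2.
Denominator factor (ν - 7/3): pole of order 1 at 7/3, modulus 7/3.
The radius of convergence is the smallest modulus among the singular points: 2.

The radius of convergence is 2.


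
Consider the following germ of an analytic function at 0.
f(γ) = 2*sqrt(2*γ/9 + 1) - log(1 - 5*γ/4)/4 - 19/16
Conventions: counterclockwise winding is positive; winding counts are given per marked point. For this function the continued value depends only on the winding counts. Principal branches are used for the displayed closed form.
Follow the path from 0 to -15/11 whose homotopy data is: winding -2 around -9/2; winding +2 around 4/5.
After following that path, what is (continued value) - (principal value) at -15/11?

The rational part is single-valued and drops out of the difference; each branch term changes only by its own monodromy.
(-1/4)*log(1 - γ/(4/5)): each positive loop around 4/5 adds 2*pi*i to the log, so winding +2 contributes (-1/4)*(2)*2*pi*i = -pi*i.
(2)*sqrt(1 - γ/(-9/2)): winding -2 is even, the square root returns to the same sheet, contribution 0.
Summing the contributions at γ = -15/11 gives -pi*i.

Continued minus principal equals -pi*i.


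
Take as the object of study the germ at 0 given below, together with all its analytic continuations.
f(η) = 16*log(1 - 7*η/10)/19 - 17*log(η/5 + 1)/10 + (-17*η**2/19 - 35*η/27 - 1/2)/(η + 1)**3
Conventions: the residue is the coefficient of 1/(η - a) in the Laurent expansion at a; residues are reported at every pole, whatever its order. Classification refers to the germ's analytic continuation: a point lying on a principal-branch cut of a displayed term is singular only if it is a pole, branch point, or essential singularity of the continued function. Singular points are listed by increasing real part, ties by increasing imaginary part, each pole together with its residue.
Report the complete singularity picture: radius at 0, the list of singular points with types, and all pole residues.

Radius of convergence at 0: 1.
At -5: a logarithmic branch point.
At -1: a pole of order 3; residue -17/19.
At 10/7: a logarithmic branch point.

Denominator factor (η + 1)^3: pole of order 3 at -1, modulus 1.
Branch term (16/19)*log(1 - η/(10/7)): its argument vanishes at η = 10/7, a logarithmic branch point, modulus 10/7.
Branch term (-17/10)*log(1 - η/(-5)): its argument vanishes at η = -5, a logarithmic branch point, modulus 5.
The radius of convergence is the smallest modulus among the singular points: 1.
The branch terms are analytic at -1 and contribute nothing to the residue; only the rational part matters.
At the order-3 pole -1 set g(η) = (η - (-1))^3*(rational part) = -17*η**2/19 - 35*η/27 - 1/2.
Order-3 pole: residue = g''(a)/2; g''(-1) = -34/19, so the residue is -17/19.
List the singular points by increasing real part (a conjugate pair: the negative imaginary part first).


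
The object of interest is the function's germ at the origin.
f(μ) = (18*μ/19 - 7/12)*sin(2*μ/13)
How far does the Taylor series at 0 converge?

The factor sin(2*μ/13) is entire and contributes no finite singular point.
The polynomial part has no poles.
No finite singular points: the Taylor series at 0 converges everywhere.

The radius of convergence is infinite.


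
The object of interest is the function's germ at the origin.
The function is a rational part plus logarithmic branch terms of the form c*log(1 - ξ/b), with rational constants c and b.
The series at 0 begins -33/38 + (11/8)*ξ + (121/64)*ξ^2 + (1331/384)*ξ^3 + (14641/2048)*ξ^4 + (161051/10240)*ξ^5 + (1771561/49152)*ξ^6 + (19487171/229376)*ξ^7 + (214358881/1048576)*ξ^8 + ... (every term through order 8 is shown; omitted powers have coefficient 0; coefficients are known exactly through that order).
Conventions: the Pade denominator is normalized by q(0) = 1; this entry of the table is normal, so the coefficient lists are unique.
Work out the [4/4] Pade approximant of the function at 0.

The Pade approximant has numerator coefficients [-33/38, 935/152, -120153/8512, 592295/51072, -9853393/4085760]; denominator coefficients [1, -11/2, 1089/112, -1331/224, 14641/17920].

Taylor coefficients needed (read off): a_0 = -33/38, a_1 = 11/8, a_2 = 121/64, a_3 = 1331/384, a_4 = 14641/2048, a_5 = 161051/10240, a_6 = 1771561/49152, a_7 = 19487171/229376, a_8 = 214358881/1048576.
Write the denominator as Q(ξ) = 1 + q1*ξ + q2*ξ^2 + q3*ξ^3 + q4*ξ^4. Requiring Q*f - P = O(ξ^9) with deg P <= 4 kills the coefficients of ξ^5..ξ^8 in Q*f:
  ξ^5: a_5 + q1*a_4 + q2*a_3 + q3*a_2 + q4*a_1 = 0, i.e. 161051/10240 + (14641/2048)*q1 + (1331/384)*q2 + (121/64)*q3 + (11/8)*q4 = 0.
  ξ^6: a_6 + q1*a_5 + q2*a_4 + q3*a_3 + q4*a_2 = 0, i.e. 1771561/49152 + (161051/10240)*q1 + (14641/2048)*q2 + (1331/384)*q3 + (121/64)*q4 = 0.
  ξ^7: a_7 + q1*a_6 + q2*a_5 + q3*a_4 + q4*a_3 = 0, i.e. 19487171/229376 + (1771561/49152)*q1 + (161051/10240)*q2 + (14641/2048)*q3 + (1331/384)*q4 = 0.
  ξ^8: a_8 + q1*a_7 + q2*a_6 + q3*a_5 + q4*a_4 = 0, i.e. 214358881/1048576 + (19487171/229376)*q1 + (1771561/49152)*q2 + (161051/10240)*q3 + (14641/2048)*q4 = 0.
Solving this linear system: q1 = -11/2, q2 = 1089/112, q3 = -1331/224, q4 = 14641/17920.
The numerator is Q*f truncated at degree 4: P0 = a_0 = -33/38; P1 = a_1 + q1*a_0 = 935/152; P2 = a_2 + q1*a_1 + q2*a_0 = -120153/8512; P3 = a_3 + q1*a_2 + q2*a_1 + q3*a_0 = 592295/51072; P4 = a_4 + q1*a_3 + q2*a_2 + q3*a_1 + q4*a_0 = -9853393/4085760.


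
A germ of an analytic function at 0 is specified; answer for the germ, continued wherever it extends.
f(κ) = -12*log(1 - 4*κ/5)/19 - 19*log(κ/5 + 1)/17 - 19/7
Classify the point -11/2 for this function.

There is no denominator, hence no pole anywhere.
Branch term log(1 - κ/(-5)): argument at -11/2 is -1/10, nonzero, so -11/2 is not its branch point (a point on a principal cut is still regular for the continued germ).
Branch term log(1 - κ/(5/4)): argument at -11/2 is 27/5, nonzero, so -11/2 is not its branch point (a point on a principal cut is still regular for the continued germ).
So the germ continues analytically to -11/2.

The point is a regular point.


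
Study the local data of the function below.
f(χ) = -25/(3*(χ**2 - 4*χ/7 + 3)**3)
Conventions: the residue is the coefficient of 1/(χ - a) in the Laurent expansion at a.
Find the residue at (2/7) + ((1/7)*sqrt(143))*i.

The factor χ**2 - 4*χ/7 + 3 splits as (χ - a)(χ - a') with a = (2/7) + ((1/7)*sqrt(143))*i, a' = (2/7) - ((1/7)*sqrt(143))*i. At the order-3 pole a set g(χ) = (χ - a)^3*f(χ) = [-25/3] / (χ - a')^3.
Order-3 pole: residue = g''(a)/2; g''((2/7) + ((1/7)*sqrt(143))*i) = ((420175/23393656)*sqrt(143))*i, so the residue is ((420175/46787312)*sqrt(143))*i.

The residue is ((420175/46787312)*sqrt(143))*i.


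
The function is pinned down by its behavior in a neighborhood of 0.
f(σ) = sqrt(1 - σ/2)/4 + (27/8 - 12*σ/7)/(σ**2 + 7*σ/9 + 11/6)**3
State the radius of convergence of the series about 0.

Denominator factor (σ**2 + 7*σ/9 + 11/6)^3: discriminant -545/81, complex-conjugate roots (-7/18) + ((1/18)*sqrt(545))*i and (-7/18) - ((1/18)*sqrt(545))*i; poles of order 3, moduli (1/6)*sqrt(66) and (1/6)*sqrt(66).
Branch term (1/4)*sqrt(1 - σ/(2)): its argument vanishes at σ = 2, a square-root branch point, modulus 2.
The radius of convergence is the smallest modulus among the singular points: (1/6)*sqrt(66).

The radius of convergence is (1/6)*sqrt(66).


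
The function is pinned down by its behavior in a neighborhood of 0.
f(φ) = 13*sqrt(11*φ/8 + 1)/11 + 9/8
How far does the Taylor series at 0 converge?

Branch term (13/11)*sqrt(1 - φ/(-8/11)): its argument vanishes at φ = -8/11, a square-root branch point, modulus 8/11.
The radius of convergence is the smallest modulus among the singular points: 8/11.

The radius of convergence is 8/11.


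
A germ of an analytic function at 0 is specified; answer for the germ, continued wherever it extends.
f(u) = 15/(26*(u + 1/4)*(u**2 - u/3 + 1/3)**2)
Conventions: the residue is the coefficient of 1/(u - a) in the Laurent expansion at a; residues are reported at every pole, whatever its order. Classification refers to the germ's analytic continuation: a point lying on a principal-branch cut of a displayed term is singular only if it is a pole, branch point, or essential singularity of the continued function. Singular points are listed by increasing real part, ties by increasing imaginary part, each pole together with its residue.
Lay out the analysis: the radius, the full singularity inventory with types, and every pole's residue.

Radius of convergence at 0: 1/4.
At -1/4: a pole of order 1; residue 17280/6877.
At (1/6) - ((1/6)*sqrt(11))*i: a pole of order 2; residue (-8640/6877) + ((423900/832117)*sqrt(11))*i.
At (1/6) + ((1/6)*sqrt(11))*i: a pole of order 2; residue (-8640/6877) - ((423900/832117)*sqrt(11))*i.


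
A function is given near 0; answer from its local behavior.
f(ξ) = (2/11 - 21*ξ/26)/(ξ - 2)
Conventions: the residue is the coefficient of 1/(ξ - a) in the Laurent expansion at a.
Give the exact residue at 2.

At the order-1 pole 2 set g(ξ) = (ξ - (2))*f(ξ) = 2/11 - 21*ξ/26.
Simple pole: residue = g(a) at a = 2, which is -205/143.

The residue is -205/143.


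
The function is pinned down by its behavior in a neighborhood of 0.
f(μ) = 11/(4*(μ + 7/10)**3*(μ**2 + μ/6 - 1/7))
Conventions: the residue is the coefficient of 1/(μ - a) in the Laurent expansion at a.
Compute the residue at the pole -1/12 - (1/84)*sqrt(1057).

The factor μ**2 + μ/6 - 1/7 splits as (μ - a)(μ - a') with a = -1/12 - (1/84)*sqrt(1057), a' = -1/12 + (1/84)*sqrt(1057). At the order-1 pole a set g(μ) = (μ - a)*f(μ) = [11/(4*(μ + 7/10)**3)] / (μ - a').
Simple pole: residue = g(a) at a = -1/12 - (1/84)*sqrt(1057), which is -747035625/5153632 - (3553706625/778198432)*sqrt(1057).

The residue is -747035625/5153632 - (3553706625/778198432)*sqrt(1057).


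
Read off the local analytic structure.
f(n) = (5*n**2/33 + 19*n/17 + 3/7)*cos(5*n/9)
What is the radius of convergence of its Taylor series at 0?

The radius of convergence is infinite.

The factor cos(5*n/9) is entire and contributes no finite singular point.
The polynomial part has no poles.
No finite singular points: the Taylor series at 0 converges everywhere.


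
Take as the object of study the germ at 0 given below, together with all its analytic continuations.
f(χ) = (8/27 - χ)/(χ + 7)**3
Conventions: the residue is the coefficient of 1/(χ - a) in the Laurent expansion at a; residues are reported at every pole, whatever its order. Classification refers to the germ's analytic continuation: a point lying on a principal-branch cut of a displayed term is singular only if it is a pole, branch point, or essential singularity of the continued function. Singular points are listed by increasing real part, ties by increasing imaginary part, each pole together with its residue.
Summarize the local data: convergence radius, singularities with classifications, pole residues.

Denominator factor (χ + 7)^3: pole of order 3 at -7, modulus 7.
The radius of convergence is the smallest modulus among the singular points: 7.
At the order-3 pole -7 set g(χ) = (χ - (-7))^3*f(χ) = 8/27 - χ.
Order-3 pole: residue = g''(a)/2; g''(-7) = 0, so the residue is 0.

Radius of convergence at 0: 7.
At -7: a pole of order 3; residue 0.


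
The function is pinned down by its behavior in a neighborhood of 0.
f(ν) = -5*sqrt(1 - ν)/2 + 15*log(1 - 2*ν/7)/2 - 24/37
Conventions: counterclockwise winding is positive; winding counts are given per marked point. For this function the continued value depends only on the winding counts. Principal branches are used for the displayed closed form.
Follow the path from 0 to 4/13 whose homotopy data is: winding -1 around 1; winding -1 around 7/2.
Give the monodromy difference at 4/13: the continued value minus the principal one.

The rational part is single-valued and drops out of the difference; each branch term changes only by its own monodromy.
(-5/2)*sqrt(1 - ν/(1)): winding -1 is odd, the square root flips sign, contributing -2*(-5/2)*sqrt(1 - (4/13)/(1)) = -2*(-5/2)*sqrt(9/13) = (15/13)*sqrt(13).
(15/2)*log(1 - ν/(7/2)): each positive loop around 7/2 adds 2*pi*i to the log, so winding -1 contributes (15/2)*(-1)*2*pi*i = -(15)*pi*i.
Summing the contributions at ν = 4/13 gives ((15/13)*sqrt(13)) - ((15)*pi)*i.

Continued minus principal equals ((15/13)*sqrt(13)) - ((15)*pi)*i.


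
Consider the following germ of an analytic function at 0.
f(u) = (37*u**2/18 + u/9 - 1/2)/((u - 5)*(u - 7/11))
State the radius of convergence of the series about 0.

Denominator factor (u - 5): pole of order 1 at 5, modulus 5.
Denominator factor (u - 7/11): pole of order 1 at 7/11, modulus 7/11.
The radius of convergence is the smallest modulus among the singular points: 7/11.

The radius of convergence is 7/11.


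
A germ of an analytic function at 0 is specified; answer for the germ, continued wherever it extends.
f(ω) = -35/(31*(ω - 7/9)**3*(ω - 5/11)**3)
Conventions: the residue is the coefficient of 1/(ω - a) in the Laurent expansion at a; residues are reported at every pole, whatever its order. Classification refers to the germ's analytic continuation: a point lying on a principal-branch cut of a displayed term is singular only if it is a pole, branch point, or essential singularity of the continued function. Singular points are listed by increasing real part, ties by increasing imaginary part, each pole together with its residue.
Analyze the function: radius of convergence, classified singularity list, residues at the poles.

Denominator factor (ω - 5/11)^3: pole of order 3 at 5/11, modulus 5/11.
Denominator factor (ω - 7/9)^3: pole of order 3 at 7/9, modulus 7/9.
The radius of convergence is the smallest modulus among the singular points: 5/11.
At the order-3 pole 5/11 set g(ω) = (ω - (5/11))^3*f(ω) = -35/(31*(ω - 7/9)**3).
Order-3 pole: residue = g''(a)/2; g''(5/11) = 998539552395/260046848, so the residue is 998539552395/520093696.
At the order-3 pole 7/9 set g(ω) = (ω - (7/9))^3*f(ω) = -35/(31*(ω - 5/11)**3).
Order-3 pole: residue = g''(a)/2; g''(7/9) = -998539552395/260046848, so the residue is -998539552395/520093696.
List the singular points by increasing real part (a conjugate pair: the negative imaginary part first).

Radius of convergence at 0: 5/11.
At 5/11: a pole of order 3; residue 998539552395/520093696.
At 7/9: a pole of order 3; residue -998539552395/520093696.


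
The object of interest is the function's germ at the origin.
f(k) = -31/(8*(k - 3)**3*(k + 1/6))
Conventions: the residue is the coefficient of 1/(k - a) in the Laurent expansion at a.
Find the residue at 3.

The residue is -837/6859.

At the order-3 pole 3 set g(k) = (k - (3))^3*f(k) = -31/(8*(k + 1/6)).
Order-3 pole: residue = g''(a)/2; g''(3) = -1674/6859, so the residue is -837/6859.


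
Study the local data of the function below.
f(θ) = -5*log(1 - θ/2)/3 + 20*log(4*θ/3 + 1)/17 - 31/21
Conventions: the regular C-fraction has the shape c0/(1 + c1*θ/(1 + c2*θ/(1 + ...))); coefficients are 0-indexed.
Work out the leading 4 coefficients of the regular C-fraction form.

Taylor coefficients (expand at 0): a_0 = -31/21, a_1 = 245/102, a_2 = -1025/1224, a_3 = 11005/11016.
c0 = a_0 = -31/21. Peel one level at a time: if S = 1 + c*θ/S' with S'(0) = 1, then c is the θ-coefficient of S and S' = c*θ/(S - 1).
S_1 = c0/f = 1 + (1715/1054)*θ + (13866125/6665496)*θ^2 + ...; c1 = 1715/1054.
S_2 = c1*θ/(S_1 - 1) = 1 + (-396175/309876)*θ + (-305321/1037232)*θ^2 + ...; c2 = -396175/309876.
S_3 = c2*θ/(S_2 - 1) = 1 + (-160904167/698852700)*θ + ...; c3 = -160904167/698852700.

The regular C-fraction coefficients are [-31/21, 1715/1054, -396175/309876, -160904167/698852700].


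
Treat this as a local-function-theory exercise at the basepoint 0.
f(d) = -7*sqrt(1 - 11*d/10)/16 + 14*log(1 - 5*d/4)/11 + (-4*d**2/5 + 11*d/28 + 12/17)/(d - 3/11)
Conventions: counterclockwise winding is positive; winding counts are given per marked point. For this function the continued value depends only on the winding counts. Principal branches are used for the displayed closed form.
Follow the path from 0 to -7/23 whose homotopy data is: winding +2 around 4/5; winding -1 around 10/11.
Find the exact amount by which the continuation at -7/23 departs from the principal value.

Continued minus principal equals ((7/1840)*sqrt(70610)) + ((56/11)*pi)*i.

The rational part is single-valued and drops out of the difference; each branch term changes only by its own monodromy.
(14/11)*log(1 - d/(4/5)): each positive loop around 4/5 adds 2*pi*i to the log, so winding +2 contributes (14/11)*(2)*2*pi*i = (56/11)*pi*i.
(-7/16)*sqrt(1 - d/(10/11)): winding -1 is odd, the square root flips sign, contributing -2*(-7/16)*sqrt(1 - (-7/23)/(10/11)) = -2*(-7/16)*sqrt(307/230) = (7/1840)*sqrt(70610).
Summing the contributions at d = -7/23 gives ((7/1840)*sqrt(70610)) + ((56/11)*pi)*i.


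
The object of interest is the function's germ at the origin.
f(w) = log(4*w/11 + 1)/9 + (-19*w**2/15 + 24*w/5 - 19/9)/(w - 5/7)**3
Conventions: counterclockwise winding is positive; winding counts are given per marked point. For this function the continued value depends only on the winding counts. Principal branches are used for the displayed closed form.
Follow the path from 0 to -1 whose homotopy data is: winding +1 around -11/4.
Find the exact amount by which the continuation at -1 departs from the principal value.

The rational part is single-valued and drops out of the difference; each branch term changes only by its own monodromy.
(1/9)*log(1 - w/(-11/4)): each positive loop around -11/4 adds 2*pi*i to the log, so winding +1 contributes (1/9)*(1)*2*pi*i = (2/9)*pi*i.
Summing the contributions at w = -1 gives (2/9)*pi*i.

Continued minus principal equals (2/9)*pi*i.


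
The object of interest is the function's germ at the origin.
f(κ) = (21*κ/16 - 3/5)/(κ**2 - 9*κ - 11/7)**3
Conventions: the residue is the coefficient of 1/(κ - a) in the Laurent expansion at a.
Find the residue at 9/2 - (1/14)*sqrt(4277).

The residue is -(124803/18247930480)*sqrt(4277).

The factor κ**2 - 9*κ - 11/7 splits as (κ - a)(κ - a') with a = 9/2 - (1/14)*sqrt(4277), a' = 9/2 + (1/14)*sqrt(4277). At the order-3 pole a set g(κ) = (κ - a)^3*f(κ) = [21*κ/16 - 3/5] / (κ - a')^3.
Order-3 pole: residue = g''(a)/2; g''(9/2 - (1/14)*sqrt(4277)) = -(124803/9123965240)*sqrt(4277), so the residue is -(124803/18247930480)*sqrt(4277).


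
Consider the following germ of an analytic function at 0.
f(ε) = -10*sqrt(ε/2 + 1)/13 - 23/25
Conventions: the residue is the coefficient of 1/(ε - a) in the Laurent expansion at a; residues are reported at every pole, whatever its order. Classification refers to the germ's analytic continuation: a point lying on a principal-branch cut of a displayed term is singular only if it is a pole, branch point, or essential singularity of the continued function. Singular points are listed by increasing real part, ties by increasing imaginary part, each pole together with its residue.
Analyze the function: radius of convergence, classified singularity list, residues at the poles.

Branch term (-10/13)*sqrt(1 - ε/(-2)): its argument vanishes at ε = -2, a square-root branch point, modulus 2.
The radius of convergence is the smallest modulus among the singular points: 2.

Radius of convergence at 0: 2.
At -2: an algebraic (square-root) branch point.


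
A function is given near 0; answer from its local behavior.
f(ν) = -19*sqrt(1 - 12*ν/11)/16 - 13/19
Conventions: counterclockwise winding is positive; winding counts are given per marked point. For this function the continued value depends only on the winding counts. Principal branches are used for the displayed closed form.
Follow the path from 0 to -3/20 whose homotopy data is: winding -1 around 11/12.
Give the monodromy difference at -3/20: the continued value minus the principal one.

The rational part is single-valued and drops out of the difference; each branch term changes only by its own monodromy.
(-19/16)*sqrt(1 - ν/(11/12)): winding -1 is odd, the square root flips sign, contributing -2*(-19/16)*sqrt(1 - (-3/20)/(11/12)) = -2*(-19/16)*sqrt(64/55) = (19/55)*sqrt(55).
Summing the contributions at ν = -3/20 gives (19/55)*sqrt(55).

Continued minus principal equals (19/55)*sqrt(55).


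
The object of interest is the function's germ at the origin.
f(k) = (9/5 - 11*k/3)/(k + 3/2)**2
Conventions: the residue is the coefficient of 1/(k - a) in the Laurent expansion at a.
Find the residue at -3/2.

At the order-2 pole -3/2 set g(k) = (k - (-3/2))^2*f(k) = 9/5 - 11*k/3.
Order-2 pole: residue = g'(a); g'(-3/2) = -11/3, so the residue is -11/3.

The residue is -11/3.


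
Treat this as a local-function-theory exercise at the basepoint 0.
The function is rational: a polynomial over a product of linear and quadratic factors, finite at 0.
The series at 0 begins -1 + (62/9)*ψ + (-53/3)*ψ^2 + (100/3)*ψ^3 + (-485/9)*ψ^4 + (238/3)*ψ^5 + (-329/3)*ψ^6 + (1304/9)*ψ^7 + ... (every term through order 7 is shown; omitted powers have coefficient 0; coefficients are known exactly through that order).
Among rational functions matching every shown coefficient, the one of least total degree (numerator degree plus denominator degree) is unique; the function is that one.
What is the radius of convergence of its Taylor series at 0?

The radius of convergence is 1.

No rational of total degree below 4 reproduces all 8 coefficients; solving the [1/3] Pade equations on them gives f(ψ) = (35*ψ/9 - 1)/(ψ + 1)**3, whose expansion matches every shown term.
Denominator factor (ψ + 1)^3: pole of order 3 at -1, modulus 1.
The radius of convergence is the smallest modulus among the singular points: 1.


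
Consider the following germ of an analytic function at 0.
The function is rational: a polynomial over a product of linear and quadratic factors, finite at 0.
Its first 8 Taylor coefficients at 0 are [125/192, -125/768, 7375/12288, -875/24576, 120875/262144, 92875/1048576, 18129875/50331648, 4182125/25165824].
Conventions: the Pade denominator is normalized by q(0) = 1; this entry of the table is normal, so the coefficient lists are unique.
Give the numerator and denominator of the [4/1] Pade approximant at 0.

The Pade approximant has numerator coefficients [125/192, -35625/123776, 7503125/11882496, -2390625/15843328, 355859375/760479744]; denominator coefficients [1, -743/3868].

Taylor coefficients needed (read off): a_0 = 125/192, a_1 = -125/768, a_2 = 7375/12288, a_3 = -875/24576, a_4 = 120875/262144, a_5 = 92875/1048576.
Write the denominator as Q(ρ) = 1 + q1*ρ. Requiring Q*f - P = O(ρ^6) with deg P <= 4 kills the coefficients of ρ^5..ρ^5 in Q*f:
  ρ^5: a_5 + q1*a_4 = 0, i.e. 92875/1048576 + (120875/262144)*q1 = 0.
Solving this linear system: q1 = -743/3868.
The numerator is Q*f truncated at degree 4: P0 = a_0 = 125/192; P1 = a_1 + q1*a_0 = -35625/123776; P2 = a_2 + q1*a_1 = 7503125/11882496; P3 = a_3 + q1*a_2 = -2390625/15843328; P4 = a_4 + q1*a_3 = 355859375/760479744.


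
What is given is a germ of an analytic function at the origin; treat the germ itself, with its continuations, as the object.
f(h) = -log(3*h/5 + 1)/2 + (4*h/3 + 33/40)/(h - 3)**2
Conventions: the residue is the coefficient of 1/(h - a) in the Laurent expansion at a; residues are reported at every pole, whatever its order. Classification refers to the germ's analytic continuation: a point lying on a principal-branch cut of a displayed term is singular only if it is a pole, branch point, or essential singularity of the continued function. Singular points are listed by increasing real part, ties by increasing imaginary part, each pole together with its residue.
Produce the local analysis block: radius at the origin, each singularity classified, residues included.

Radius of convergence at 0: 5/3.
At -5/3: a logarithmic branch point.
At 3: a pole of order 2; residue 4/3.

Denominator factor (h - 3)^2: pole of order 2 at 3, modulus 3.
Branch term (-1/2)*log(1 - h/(-5/3)): its argument vanishes at h = -5/3, a logarithmic branch point, modulus 5/3.
The radius of convergence is the smallest modulus among the singular points: 5/3.
The branch term is analytic at 3 and contributes nothing to the residue; only the rational part matters.
At the order-2 pole 3 set g(h) = (h - (3))^2*(rational part) = 4*h/3 + 33/40.
Order-2 pole: residue = g'(a); g'(3) = 4/3, so the residue is 4/3.
List the singular points by increasing real part (a conjugate pair: the negative imaginary part first).


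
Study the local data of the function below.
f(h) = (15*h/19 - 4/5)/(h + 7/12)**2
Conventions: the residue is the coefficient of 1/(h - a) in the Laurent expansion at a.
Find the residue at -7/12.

The residue is 15/19.

At the order-2 pole -7/12 set g(h) = (h - (-7/12))^2*f(h) = 15*h/19 - 4/5.
Order-2 pole: residue = g'(a); g'(-7/12) = 15/19, so the residue is 15/19.


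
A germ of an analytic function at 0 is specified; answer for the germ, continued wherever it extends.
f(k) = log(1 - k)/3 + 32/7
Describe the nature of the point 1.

The point is a logarithmic branch point.

The term (1/3)*log(1 - k/(1)) has argument 1 - 1/(1) = 0 at 1: a logarithmic (infinitely-sheeted) branch point; the remaining terms are analytic or single-valued there.


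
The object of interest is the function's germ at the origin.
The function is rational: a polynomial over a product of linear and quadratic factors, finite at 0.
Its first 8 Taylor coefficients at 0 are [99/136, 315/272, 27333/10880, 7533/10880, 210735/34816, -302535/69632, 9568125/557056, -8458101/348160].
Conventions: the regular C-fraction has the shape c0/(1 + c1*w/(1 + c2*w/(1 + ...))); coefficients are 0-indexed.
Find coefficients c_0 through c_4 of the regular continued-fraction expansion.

Taylor coefficients (read off): a_0 = 99/136, a_1 = 315/272, a_2 = 27333/10880, a_3 = 7533/10880, a_4 = 210735/34816.
c0 = a_0 = 99/136. Peel one level at a time: if S = 1 + c*w/S' with S'(0) = 1, then c is the w-coefficient of S and S' = c*w/(S - 1).
S_1 = c0/f = 1 + (-35/22)*w + (-8907/9680)*w^2 + ...; c1 = -35/22.
S_2 = c1*w/(S_1 - 1) = 1 + (-8907/15400)*w + (8051569/1960000)*w^2 + ...; c2 = -8907/15400.
S_3 = c2*w/(S_2 - 1) = 1 + (88567259/12469800)*w + (11203791533/396673245)*w^2 + ...; c3 = 88567259/12469800.
S_4 = c3*w/(S_3 - 1) = 1 + (-285187420840/71715325083)*w + ...; c4 = -285187420840/71715325083.

The regular C-fraction coefficients are [99/136, -35/22, -8907/15400, 88567259/12469800, -285187420840/71715325083].
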